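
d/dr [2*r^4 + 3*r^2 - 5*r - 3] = 8*r^3 + 6*r - 5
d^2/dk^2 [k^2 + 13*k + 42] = 2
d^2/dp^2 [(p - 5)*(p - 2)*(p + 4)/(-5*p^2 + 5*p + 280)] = 72*(-p^3 + 6*p^2 - 174*p + 170)/(5*(p^6 - 3*p^5 - 165*p^4 + 335*p^3 + 9240*p^2 - 9408*p - 175616))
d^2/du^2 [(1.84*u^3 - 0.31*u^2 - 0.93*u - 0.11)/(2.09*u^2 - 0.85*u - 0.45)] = (-1.4210854715202e-14*u^5 - 3.106256*u^3 - 0.409476*u^2 - 1.8399*u + 0.22004)/(9.129329*u^6 - 11.138655*u^5 - 1.36686*u^4 + 4.182425*u^3 + 0.2943*u^2 - 0.516375*u - 0.091125)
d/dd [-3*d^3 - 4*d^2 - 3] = d*(-9*d - 8)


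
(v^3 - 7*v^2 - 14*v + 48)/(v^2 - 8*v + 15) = (v^3 - 7*v^2 - 14*v + 48)/(v^2 - 8*v + 15)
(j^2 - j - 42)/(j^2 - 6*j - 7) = (j + 6)/(j + 1)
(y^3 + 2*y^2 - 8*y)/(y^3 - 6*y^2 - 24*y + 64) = y/(y - 8)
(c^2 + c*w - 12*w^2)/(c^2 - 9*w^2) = (c + 4*w)/(c + 3*w)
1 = 1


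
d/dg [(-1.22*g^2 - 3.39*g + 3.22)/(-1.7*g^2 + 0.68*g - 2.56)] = (-6.5926*g^2 + 17.1944*g + 6.4888)/(2.89*g^4 - 2.312*g^3 + 9.1664*g^2 - 3.4816*g + 6.5536)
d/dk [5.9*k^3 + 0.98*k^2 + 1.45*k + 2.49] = 17.7*k^2 + 1.96*k + 1.45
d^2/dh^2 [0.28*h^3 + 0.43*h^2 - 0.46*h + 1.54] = 1.68*h + 0.86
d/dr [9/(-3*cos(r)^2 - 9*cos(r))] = -3*(2*cos(r) + 3)*sin(r)/((cos(r) + 3)^2*cos(r)^2)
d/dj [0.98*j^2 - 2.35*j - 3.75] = 1.96*j - 2.35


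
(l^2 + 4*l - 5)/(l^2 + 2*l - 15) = (l - 1)/(l - 3)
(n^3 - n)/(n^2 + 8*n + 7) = n*(n - 1)/(n + 7)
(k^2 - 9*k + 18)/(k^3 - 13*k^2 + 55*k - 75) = (k - 6)/(k^2 - 10*k + 25)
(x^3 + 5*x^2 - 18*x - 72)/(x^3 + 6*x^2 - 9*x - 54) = (x - 4)/(x - 3)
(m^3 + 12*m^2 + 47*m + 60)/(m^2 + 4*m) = m + 8 + 15/m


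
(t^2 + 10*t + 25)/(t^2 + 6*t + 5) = (t + 5)/(t + 1)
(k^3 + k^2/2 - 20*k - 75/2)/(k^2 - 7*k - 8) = (-2*k^3 - k^2 + 40*k + 75)/(2*(-k^2 + 7*k + 8))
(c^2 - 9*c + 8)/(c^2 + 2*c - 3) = (c - 8)/(c + 3)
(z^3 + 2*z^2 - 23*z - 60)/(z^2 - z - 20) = z + 3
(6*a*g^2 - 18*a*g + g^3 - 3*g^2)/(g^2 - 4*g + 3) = g*(6*a + g)/(g - 1)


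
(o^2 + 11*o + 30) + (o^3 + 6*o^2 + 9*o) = o^3 + 7*o^2 + 20*o + 30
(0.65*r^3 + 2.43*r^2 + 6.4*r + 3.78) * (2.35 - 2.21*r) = -1.4365*r^4 - 3.8428*r^3 - 8.4335*r^2 + 6.6862*r + 8.883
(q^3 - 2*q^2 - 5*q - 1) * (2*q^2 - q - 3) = 2*q^5 - 5*q^4 - 11*q^3 + 9*q^2 + 16*q + 3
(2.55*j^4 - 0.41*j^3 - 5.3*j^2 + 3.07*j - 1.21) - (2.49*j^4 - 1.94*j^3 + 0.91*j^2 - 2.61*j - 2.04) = 0.0599999999999996*j^4 + 1.53*j^3 - 6.21*j^2 + 5.68*j + 0.83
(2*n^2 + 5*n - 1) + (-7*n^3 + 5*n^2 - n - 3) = -7*n^3 + 7*n^2 + 4*n - 4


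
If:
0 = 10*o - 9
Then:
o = 9/10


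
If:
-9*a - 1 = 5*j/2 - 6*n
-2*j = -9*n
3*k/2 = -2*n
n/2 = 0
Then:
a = -1/9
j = 0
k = 0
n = 0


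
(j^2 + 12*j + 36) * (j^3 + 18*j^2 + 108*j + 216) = j^5 + 30*j^4 + 360*j^3 + 2160*j^2 + 6480*j + 7776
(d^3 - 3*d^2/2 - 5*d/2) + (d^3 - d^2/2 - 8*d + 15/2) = 2*d^3 - 2*d^2 - 21*d/2 + 15/2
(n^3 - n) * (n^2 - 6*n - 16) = n^5 - 6*n^4 - 17*n^3 + 6*n^2 + 16*n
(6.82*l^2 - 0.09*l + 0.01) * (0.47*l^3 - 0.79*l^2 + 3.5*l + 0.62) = 3.2054*l^5 - 5.4301*l^4 + 23.9458*l^3 + 3.9055*l^2 - 0.0208*l + 0.0062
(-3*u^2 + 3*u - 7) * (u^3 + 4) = -3*u^5 + 3*u^4 - 7*u^3 - 12*u^2 + 12*u - 28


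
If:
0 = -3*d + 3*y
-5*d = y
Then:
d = 0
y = 0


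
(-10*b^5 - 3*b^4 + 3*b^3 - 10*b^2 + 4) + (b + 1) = -10*b^5 - 3*b^4 + 3*b^3 - 10*b^2 + b + 5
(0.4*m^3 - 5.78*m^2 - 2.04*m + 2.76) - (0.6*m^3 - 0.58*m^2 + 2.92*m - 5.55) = -0.2*m^3 - 5.2*m^2 - 4.96*m + 8.31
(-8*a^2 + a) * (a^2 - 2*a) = -8*a^4 + 17*a^3 - 2*a^2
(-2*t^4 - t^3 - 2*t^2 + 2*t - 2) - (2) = -2*t^4 - t^3 - 2*t^2 + 2*t - 4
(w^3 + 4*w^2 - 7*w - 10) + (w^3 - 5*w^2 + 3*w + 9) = 2*w^3 - w^2 - 4*w - 1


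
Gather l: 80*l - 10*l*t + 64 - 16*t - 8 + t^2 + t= l*(80 - 10*t) + t^2 - 15*t + 56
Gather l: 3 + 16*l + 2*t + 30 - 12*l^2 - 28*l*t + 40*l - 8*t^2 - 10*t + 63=-12*l^2 + l*(56 - 28*t) - 8*t^2 - 8*t + 96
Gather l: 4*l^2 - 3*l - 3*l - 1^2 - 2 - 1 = 4*l^2 - 6*l - 4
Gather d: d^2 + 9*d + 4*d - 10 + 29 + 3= d^2 + 13*d + 22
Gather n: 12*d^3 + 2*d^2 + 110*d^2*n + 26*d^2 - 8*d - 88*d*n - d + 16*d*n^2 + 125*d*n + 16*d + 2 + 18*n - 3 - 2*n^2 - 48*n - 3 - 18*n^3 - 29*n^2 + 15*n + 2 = 12*d^3 + 28*d^2 + 7*d - 18*n^3 + n^2*(16*d - 31) + n*(110*d^2 + 37*d - 15) - 2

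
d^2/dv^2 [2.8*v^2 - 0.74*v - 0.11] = 5.60000000000000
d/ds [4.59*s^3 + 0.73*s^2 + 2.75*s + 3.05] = 13.77*s^2 + 1.46*s + 2.75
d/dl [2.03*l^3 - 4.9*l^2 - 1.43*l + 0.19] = 6.09*l^2 - 9.8*l - 1.43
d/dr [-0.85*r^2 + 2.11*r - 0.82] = 2.11 - 1.7*r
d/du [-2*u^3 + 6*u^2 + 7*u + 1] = -6*u^2 + 12*u + 7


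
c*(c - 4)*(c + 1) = c^3 - 3*c^2 - 4*c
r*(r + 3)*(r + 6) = r^3 + 9*r^2 + 18*r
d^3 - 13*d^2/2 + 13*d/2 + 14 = (d - 4)*(d - 7/2)*(d + 1)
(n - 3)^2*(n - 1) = n^3 - 7*n^2 + 15*n - 9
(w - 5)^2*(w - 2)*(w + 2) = w^4 - 10*w^3 + 21*w^2 + 40*w - 100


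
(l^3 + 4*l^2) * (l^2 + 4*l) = l^5 + 8*l^4 + 16*l^3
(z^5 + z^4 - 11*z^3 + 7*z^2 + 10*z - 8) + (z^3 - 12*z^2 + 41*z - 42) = z^5 + z^4 - 10*z^3 - 5*z^2 + 51*z - 50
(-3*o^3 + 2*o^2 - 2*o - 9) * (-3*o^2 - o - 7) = 9*o^5 - 3*o^4 + 25*o^3 + 15*o^2 + 23*o + 63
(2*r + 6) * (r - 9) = 2*r^2 - 12*r - 54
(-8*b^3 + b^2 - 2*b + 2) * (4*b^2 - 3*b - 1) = -32*b^5 + 28*b^4 - 3*b^3 + 13*b^2 - 4*b - 2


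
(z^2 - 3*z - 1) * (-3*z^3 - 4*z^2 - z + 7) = -3*z^5 + 5*z^4 + 14*z^3 + 14*z^2 - 20*z - 7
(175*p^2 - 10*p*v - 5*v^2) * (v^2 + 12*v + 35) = 175*p^2*v^2 + 2100*p^2*v + 6125*p^2 - 10*p*v^3 - 120*p*v^2 - 350*p*v - 5*v^4 - 60*v^3 - 175*v^2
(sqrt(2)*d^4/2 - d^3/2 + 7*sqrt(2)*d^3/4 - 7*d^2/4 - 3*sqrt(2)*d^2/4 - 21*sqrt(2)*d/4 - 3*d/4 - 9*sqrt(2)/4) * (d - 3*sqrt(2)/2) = sqrt(2)*d^5/2 - 2*d^4 + 7*sqrt(2)*d^4/4 - 7*d^3 - 21*sqrt(2)*d^2/8 + 3*d^2/2 - 9*sqrt(2)*d/8 + 63*d/4 + 27/4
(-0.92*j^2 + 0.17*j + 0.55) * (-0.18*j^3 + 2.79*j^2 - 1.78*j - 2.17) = 0.1656*j^5 - 2.5974*j^4 + 2.0129*j^3 + 3.2283*j^2 - 1.3479*j - 1.1935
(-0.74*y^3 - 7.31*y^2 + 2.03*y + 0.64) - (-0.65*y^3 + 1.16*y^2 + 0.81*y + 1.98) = -0.09*y^3 - 8.47*y^2 + 1.22*y - 1.34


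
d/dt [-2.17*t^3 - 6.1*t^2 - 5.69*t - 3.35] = -6.51*t^2 - 12.2*t - 5.69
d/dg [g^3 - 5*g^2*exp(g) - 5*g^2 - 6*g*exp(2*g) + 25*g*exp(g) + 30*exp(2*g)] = -5*g^2*exp(g) + 3*g^2 - 12*g*exp(2*g) + 15*g*exp(g) - 10*g + 54*exp(2*g) + 25*exp(g)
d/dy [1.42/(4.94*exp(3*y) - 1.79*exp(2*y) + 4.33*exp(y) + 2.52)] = (-21.0444*exp(2*y) + 5.0836*exp(y) - 6.1486)*exp(y)/(4.94*exp(3*y) - 1.79*exp(2*y) + 4.33*exp(y) + 2.52)^2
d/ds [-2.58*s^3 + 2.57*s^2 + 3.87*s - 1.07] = -7.74*s^2 + 5.14*s + 3.87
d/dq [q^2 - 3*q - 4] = 2*q - 3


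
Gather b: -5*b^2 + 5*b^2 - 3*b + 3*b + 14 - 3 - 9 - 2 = 0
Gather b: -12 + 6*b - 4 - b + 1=5*b - 15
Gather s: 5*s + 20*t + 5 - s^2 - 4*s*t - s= -s^2 + s*(4 - 4*t) + 20*t + 5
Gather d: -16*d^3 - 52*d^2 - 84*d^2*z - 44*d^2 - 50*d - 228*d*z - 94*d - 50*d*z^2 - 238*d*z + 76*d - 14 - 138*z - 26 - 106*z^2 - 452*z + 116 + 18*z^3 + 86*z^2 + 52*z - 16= -16*d^3 + d^2*(-84*z - 96) + d*(-50*z^2 - 466*z - 68) + 18*z^3 - 20*z^2 - 538*z + 60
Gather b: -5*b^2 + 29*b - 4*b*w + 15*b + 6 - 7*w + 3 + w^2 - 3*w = -5*b^2 + b*(44 - 4*w) + w^2 - 10*w + 9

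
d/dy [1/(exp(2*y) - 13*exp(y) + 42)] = (13 - 2*exp(y))*exp(y)/(exp(2*y) - 13*exp(y) + 42)^2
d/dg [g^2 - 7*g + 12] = 2*g - 7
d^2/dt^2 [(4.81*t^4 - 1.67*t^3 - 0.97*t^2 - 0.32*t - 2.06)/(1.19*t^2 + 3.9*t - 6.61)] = (13.622882*t^6 + 133.93926*t^5 + 211.950726*t^4 - 2052.92811*t^3 + 2716.931058*t^2 - 510.26013*t - 196.333942)/(1.685159*t^6 + 16.56837*t^5 + 26.218437*t^4 - 124.74306*t^3 - 145.633503*t^2 + 511.19757*t - 288.804781)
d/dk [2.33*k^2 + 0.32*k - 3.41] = 4.66*k + 0.32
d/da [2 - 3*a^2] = -6*a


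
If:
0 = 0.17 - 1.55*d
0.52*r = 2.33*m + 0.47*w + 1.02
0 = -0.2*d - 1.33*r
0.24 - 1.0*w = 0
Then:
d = 0.11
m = -0.49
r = -0.02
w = 0.24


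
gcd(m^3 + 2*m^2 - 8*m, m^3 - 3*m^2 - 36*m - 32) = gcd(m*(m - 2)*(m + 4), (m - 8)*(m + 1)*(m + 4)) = m + 4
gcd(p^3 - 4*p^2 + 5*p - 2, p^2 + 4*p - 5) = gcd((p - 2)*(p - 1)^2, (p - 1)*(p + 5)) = p - 1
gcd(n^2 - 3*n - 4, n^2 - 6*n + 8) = n - 4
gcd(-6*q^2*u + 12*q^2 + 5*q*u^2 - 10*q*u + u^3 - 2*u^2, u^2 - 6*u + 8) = u - 2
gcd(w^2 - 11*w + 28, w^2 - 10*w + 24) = w - 4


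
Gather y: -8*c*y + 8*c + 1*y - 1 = 8*c + y*(1 - 8*c) - 1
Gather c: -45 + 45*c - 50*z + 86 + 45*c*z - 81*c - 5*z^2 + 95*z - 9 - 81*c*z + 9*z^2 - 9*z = c*(-36*z - 36) + 4*z^2 + 36*z + 32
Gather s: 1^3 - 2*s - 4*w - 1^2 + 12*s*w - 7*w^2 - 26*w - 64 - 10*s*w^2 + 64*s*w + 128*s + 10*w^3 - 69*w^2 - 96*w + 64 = s*(-10*w^2 + 76*w + 126) + 10*w^3 - 76*w^2 - 126*w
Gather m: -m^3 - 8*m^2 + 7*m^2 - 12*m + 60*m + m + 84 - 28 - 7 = -m^3 - m^2 + 49*m + 49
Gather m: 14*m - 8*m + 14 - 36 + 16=6*m - 6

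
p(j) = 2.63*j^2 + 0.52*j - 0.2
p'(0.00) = 0.52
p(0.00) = -0.20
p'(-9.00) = -46.82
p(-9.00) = 208.15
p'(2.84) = 15.46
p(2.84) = 22.49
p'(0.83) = 4.89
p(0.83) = 2.04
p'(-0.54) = -2.32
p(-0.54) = 0.29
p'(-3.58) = -18.31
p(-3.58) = 31.65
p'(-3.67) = -18.78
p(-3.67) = 33.31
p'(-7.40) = -38.40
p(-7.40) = 139.97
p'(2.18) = 11.99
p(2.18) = 13.43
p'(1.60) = 8.94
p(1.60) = 7.36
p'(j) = 5.26*j + 0.52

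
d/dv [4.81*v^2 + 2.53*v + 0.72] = 9.62*v + 2.53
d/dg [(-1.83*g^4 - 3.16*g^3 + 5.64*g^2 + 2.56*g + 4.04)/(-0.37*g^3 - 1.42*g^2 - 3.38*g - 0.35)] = (0.6771*g^6 + 5.1972*g^5 + 25.1302*g^4 + 25.818*g^3 - 7.6256*g^2 + 7.5256*g + 12.7592)/(0.1369*g^6 + 1.0508*g^5 + 4.5176*g^4 + 9.8582*g^3 + 12.4184*g^2 + 2.366*g + 0.1225)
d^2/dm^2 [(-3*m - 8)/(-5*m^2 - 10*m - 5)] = 6*(m + 6)/(5*(m^4 + 4*m^3 + 6*m^2 + 4*m + 1))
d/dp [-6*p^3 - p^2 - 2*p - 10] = -18*p^2 - 2*p - 2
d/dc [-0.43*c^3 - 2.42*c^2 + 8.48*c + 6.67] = -1.29*c^2 - 4.84*c + 8.48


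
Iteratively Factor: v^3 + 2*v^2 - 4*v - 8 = (v - 2)*(v^2 + 4*v + 4) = (v - 2)*(v + 2)*(v + 2)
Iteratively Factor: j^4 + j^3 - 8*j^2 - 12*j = (j - 3)*(j^3 + 4*j^2 + 4*j) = j*(j - 3)*(j^2 + 4*j + 4) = j*(j - 3)*(j + 2)*(j + 2)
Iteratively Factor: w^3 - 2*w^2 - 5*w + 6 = (w + 2)*(w^2 - 4*w + 3) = (w - 3)*(w + 2)*(w - 1)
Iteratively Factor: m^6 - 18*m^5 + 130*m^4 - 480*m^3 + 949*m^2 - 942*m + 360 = (m - 2)*(m^5 - 16*m^4 + 98*m^3 - 284*m^2 + 381*m - 180) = (m - 4)*(m - 2)*(m^4 - 12*m^3 + 50*m^2 - 84*m + 45) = (m - 4)*(m - 2)*(m - 1)*(m^3 - 11*m^2 + 39*m - 45) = (m - 5)*(m - 4)*(m - 2)*(m - 1)*(m^2 - 6*m + 9) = (m - 5)*(m - 4)*(m - 3)*(m - 2)*(m - 1)*(m - 3)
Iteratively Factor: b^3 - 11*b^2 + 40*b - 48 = (b - 3)*(b^2 - 8*b + 16) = (b - 4)*(b - 3)*(b - 4)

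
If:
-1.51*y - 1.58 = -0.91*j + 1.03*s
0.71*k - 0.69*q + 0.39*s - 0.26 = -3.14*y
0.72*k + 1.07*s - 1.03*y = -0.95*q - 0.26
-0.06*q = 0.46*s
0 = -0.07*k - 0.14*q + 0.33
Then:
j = 3.57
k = -2.26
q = 3.49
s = -0.45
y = 1.42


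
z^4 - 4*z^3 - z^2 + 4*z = z*(z - 4)*(z - 1)*(z + 1)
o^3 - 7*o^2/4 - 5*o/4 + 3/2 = (o - 2)*(o - 3/4)*(o + 1)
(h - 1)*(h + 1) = h^2 - 1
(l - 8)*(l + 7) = l^2 - l - 56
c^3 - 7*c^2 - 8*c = c*(c - 8)*(c + 1)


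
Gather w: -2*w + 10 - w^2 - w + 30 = -w^2 - 3*w + 40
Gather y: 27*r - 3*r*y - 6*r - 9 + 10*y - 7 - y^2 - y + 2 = 21*r - y^2 + y*(9 - 3*r) - 14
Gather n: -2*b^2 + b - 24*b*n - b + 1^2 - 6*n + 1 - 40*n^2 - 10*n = -2*b^2 - 40*n^2 + n*(-24*b - 16) + 2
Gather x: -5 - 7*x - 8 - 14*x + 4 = -21*x - 9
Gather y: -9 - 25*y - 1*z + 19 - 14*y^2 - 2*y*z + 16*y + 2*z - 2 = -14*y^2 + y*(-2*z - 9) + z + 8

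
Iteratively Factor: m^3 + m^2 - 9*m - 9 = (m - 3)*(m^2 + 4*m + 3) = (m - 3)*(m + 3)*(m + 1)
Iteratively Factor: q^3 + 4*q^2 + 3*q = (q + 3)*(q^2 + q) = q*(q + 3)*(q + 1)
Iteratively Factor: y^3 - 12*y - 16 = (y + 2)*(y^2 - 2*y - 8) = (y + 2)^2*(y - 4)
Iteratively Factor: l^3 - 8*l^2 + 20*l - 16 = (l - 4)*(l^2 - 4*l + 4) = (l - 4)*(l - 2)*(l - 2)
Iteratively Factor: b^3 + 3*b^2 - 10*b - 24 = (b - 3)*(b^2 + 6*b + 8) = (b - 3)*(b + 4)*(b + 2)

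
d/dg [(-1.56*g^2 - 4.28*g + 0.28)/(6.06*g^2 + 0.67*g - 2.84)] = (24.8916*g^2 + 5.4672*g + 11.9676)/(36.7236*g^4 + 8.1204*g^3 - 33.9719*g^2 - 3.8056*g + 8.0656)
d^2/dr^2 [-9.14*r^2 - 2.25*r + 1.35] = -18.2800000000000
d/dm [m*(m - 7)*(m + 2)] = 3*m^2 - 10*m - 14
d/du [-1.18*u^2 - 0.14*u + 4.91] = -2.36*u - 0.14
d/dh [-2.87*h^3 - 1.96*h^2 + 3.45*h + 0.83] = -8.61*h^2 - 3.92*h + 3.45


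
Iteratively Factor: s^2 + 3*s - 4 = (s - 1)*(s + 4)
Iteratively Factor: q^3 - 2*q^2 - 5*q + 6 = (q - 3)*(q^2 + q - 2) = (q - 3)*(q - 1)*(q + 2)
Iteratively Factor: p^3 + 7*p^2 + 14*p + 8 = (p + 2)*(p^2 + 5*p + 4) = (p + 1)*(p + 2)*(p + 4)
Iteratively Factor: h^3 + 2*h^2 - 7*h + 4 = (h - 1)*(h^2 + 3*h - 4) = (h - 1)^2*(h + 4)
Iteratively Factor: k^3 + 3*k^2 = (k)*(k^2 + 3*k) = k^2*(k + 3)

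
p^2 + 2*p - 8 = (p - 2)*(p + 4)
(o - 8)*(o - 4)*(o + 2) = o^3 - 10*o^2 + 8*o + 64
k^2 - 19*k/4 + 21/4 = (k - 3)*(k - 7/4)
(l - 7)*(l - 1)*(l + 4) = l^3 - 4*l^2 - 25*l + 28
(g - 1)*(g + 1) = g^2 - 1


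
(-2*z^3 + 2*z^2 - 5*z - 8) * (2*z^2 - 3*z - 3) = -4*z^5 + 10*z^4 - 10*z^3 - 7*z^2 + 39*z + 24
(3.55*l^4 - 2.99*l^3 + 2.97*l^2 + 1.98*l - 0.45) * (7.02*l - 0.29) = 24.921*l^5 - 22.0193*l^4 + 21.7165*l^3 + 13.0383*l^2 - 3.7332*l + 0.1305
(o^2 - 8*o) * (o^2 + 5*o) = o^4 - 3*o^3 - 40*o^2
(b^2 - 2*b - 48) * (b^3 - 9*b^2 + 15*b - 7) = b^5 - 11*b^4 - 15*b^3 + 395*b^2 - 706*b + 336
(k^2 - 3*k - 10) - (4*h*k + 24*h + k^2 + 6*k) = -4*h*k - 24*h - 9*k - 10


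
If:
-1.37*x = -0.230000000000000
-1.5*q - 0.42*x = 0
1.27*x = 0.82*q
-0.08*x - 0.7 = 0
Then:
No Solution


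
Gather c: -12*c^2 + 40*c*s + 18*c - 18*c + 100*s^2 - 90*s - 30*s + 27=-12*c^2 + 40*c*s + 100*s^2 - 120*s + 27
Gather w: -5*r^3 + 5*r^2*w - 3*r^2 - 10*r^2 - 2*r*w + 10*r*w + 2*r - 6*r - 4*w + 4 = -5*r^3 - 13*r^2 - 4*r + w*(5*r^2 + 8*r - 4) + 4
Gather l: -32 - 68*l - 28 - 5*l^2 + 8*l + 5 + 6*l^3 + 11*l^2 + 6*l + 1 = 6*l^3 + 6*l^2 - 54*l - 54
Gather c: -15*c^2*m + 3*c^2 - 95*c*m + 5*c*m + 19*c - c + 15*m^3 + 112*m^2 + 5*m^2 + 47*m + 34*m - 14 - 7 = c^2*(3 - 15*m) + c*(18 - 90*m) + 15*m^3 + 117*m^2 + 81*m - 21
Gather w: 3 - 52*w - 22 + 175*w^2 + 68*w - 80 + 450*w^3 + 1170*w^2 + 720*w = 450*w^3 + 1345*w^2 + 736*w - 99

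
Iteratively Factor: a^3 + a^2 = (a + 1)*(a^2) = a*(a + 1)*(a)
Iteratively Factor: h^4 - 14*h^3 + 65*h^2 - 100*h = (h)*(h^3 - 14*h^2 + 65*h - 100) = h*(h - 5)*(h^2 - 9*h + 20) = h*(h - 5)*(h - 4)*(h - 5)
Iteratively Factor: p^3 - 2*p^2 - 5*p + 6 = (p + 2)*(p^2 - 4*p + 3) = (p - 1)*(p + 2)*(p - 3)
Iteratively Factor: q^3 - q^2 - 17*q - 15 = (q + 1)*(q^2 - 2*q - 15) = (q + 1)*(q + 3)*(q - 5)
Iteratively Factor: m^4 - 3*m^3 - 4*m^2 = (m - 4)*(m^3 + m^2) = m*(m - 4)*(m^2 + m) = m^2*(m - 4)*(m + 1)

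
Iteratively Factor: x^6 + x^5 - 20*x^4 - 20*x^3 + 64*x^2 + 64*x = (x)*(x^5 + x^4 - 20*x^3 - 20*x^2 + 64*x + 64) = x*(x + 2)*(x^4 - x^3 - 18*x^2 + 16*x + 32) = x*(x - 4)*(x + 2)*(x^3 + 3*x^2 - 6*x - 8) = x*(x - 4)*(x + 1)*(x + 2)*(x^2 + 2*x - 8) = x*(x - 4)*(x + 1)*(x + 2)*(x + 4)*(x - 2)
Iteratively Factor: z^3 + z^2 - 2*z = (z - 1)*(z^2 + 2*z) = (z - 1)*(z + 2)*(z)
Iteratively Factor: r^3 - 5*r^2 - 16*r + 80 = (r + 4)*(r^2 - 9*r + 20) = (r - 5)*(r + 4)*(r - 4)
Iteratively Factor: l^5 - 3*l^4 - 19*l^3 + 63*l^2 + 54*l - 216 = (l - 3)*(l^4 - 19*l^2 + 6*l + 72) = (l - 3)*(l + 4)*(l^3 - 4*l^2 - 3*l + 18) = (l - 3)^2*(l + 4)*(l^2 - l - 6) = (l - 3)^2*(l + 2)*(l + 4)*(l - 3)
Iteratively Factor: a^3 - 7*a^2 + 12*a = (a)*(a^2 - 7*a + 12) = a*(a - 3)*(a - 4)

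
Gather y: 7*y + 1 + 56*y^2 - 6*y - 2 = 56*y^2 + y - 1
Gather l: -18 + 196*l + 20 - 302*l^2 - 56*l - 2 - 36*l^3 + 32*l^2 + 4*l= -36*l^3 - 270*l^2 + 144*l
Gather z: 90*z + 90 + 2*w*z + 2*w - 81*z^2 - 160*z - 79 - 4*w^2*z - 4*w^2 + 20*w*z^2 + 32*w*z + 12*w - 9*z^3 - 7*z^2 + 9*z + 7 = -4*w^2 + 14*w - 9*z^3 + z^2*(20*w - 88) + z*(-4*w^2 + 34*w - 61) + 18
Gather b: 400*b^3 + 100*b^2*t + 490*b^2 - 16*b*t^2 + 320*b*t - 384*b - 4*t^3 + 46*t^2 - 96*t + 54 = 400*b^3 + b^2*(100*t + 490) + b*(-16*t^2 + 320*t - 384) - 4*t^3 + 46*t^2 - 96*t + 54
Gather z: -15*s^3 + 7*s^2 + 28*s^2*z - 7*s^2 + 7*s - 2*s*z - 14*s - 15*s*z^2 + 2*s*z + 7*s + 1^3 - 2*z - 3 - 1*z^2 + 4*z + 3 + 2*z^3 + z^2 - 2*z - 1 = -15*s^3 + 28*s^2*z - 15*s*z^2 + 2*z^3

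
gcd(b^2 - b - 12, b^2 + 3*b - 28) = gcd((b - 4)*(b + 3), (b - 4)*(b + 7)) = b - 4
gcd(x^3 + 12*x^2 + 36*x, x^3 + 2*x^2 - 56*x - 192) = x + 6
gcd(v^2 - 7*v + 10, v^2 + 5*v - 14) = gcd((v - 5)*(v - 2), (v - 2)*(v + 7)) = v - 2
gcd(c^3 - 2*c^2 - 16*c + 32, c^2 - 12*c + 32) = c - 4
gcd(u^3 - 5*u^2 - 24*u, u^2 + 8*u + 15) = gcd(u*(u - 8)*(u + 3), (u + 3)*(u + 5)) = u + 3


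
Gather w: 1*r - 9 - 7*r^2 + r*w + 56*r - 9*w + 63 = -7*r^2 + 57*r + w*(r - 9) + 54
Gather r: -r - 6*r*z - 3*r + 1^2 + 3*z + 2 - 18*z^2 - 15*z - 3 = r*(-6*z - 4) - 18*z^2 - 12*z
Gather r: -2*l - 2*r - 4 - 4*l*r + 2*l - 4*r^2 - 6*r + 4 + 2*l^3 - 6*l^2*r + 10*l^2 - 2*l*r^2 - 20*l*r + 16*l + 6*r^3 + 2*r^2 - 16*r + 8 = 2*l^3 + 10*l^2 + 16*l + 6*r^3 + r^2*(-2*l - 2) + r*(-6*l^2 - 24*l - 24) + 8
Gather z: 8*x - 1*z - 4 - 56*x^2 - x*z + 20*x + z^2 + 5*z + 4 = -56*x^2 + 28*x + z^2 + z*(4 - x)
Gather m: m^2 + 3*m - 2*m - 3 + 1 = m^2 + m - 2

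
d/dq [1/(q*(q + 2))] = 2*(-q - 1)/(q^2*(q^2 + 4*q + 4))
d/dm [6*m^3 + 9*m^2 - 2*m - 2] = 18*m^2 + 18*m - 2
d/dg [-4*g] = -4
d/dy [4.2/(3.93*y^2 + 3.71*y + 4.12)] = (-33.012*y - 15.582)/(3.93*y^2 + 3.71*y + 4.12)^2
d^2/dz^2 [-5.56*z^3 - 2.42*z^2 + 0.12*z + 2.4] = -33.36*z - 4.84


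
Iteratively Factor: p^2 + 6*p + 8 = (p + 4)*(p + 2)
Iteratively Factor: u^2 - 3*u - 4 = (u + 1)*(u - 4)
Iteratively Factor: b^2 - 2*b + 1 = (b - 1)*(b - 1)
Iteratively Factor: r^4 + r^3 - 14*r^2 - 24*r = (r)*(r^3 + r^2 - 14*r - 24) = r*(r + 3)*(r^2 - 2*r - 8) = r*(r - 4)*(r + 3)*(r + 2)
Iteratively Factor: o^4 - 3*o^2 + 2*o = (o)*(o^3 - 3*o + 2) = o*(o + 2)*(o^2 - 2*o + 1) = o*(o - 1)*(o + 2)*(o - 1)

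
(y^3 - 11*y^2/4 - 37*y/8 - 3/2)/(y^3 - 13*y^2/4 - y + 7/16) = 2*(4*y^2 - 13*y - 12)/(8*y^2 - 30*y + 7)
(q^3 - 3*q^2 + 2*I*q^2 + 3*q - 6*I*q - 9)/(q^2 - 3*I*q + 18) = (q^2 - q*(3 + I) + 3*I)/(q - 6*I)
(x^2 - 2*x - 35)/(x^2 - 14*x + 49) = (x + 5)/(x - 7)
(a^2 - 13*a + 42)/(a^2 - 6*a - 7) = (a - 6)/(a + 1)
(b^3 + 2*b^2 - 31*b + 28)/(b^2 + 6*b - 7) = b - 4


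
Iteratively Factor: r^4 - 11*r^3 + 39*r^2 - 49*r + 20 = (r - 1)*(r^3 - 10*r^2 + 29*r - 20) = (r - 4)*(r - 1)*(r^2 - 6*r + 5) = (r - 4)*(r - 1)^2*(r - 5)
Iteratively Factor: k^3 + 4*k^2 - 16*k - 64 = (k + 4)*(k^2 - 16) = (k + 4)^2*(k - 4)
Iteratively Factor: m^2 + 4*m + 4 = (m + 2)*(m + 2)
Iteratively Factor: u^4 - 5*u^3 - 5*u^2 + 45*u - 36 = (u - 4)*(u^3 - u^2 - 9*u + 9) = (u - 4)*(u - 3)*(u^2 + 2*u - 3) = (u - 4)*(u - 3)*(u + 3)*(u - 1)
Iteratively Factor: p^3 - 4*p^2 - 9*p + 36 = (p - 4)*(p^2 - 9) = (p - 4)*(p + 3)*(p - 3)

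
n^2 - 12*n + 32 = (n - 8)*(n - 4)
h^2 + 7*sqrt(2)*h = h*(h + 7*sqrt(2))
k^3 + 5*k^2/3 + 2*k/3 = k*(k + 2/3)*(k + 1)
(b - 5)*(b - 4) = b^2 - 9*b + 20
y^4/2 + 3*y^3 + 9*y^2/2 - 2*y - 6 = (y/2 + 1)*(y - 1)*(y + 2)*(y + 3)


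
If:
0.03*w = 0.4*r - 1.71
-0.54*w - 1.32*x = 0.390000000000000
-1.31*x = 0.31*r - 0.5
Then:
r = 4.34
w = 0.85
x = -0.65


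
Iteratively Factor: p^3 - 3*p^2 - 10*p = (p)*(p^2 - 3*p - 10) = p*(p - 5)*(p + 2)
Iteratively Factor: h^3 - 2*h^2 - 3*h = (h + 1)*(h^2 - 3*h) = (h - 3)*(h + 1)*(h)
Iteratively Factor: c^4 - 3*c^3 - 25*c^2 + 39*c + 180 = (c - 4)*(c^3 + c^2 - 21*c - 45) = (c - 5)*(c - 4)*(c^2 + 6*c + 9) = (c - 5)*(c - 4)*(c + 3)*(c + 3)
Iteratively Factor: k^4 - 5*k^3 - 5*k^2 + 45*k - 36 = (k - 4)*(k^3 - k^2 - 9*k + 9) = (k - 4)*(k - 3)*(k^2 + 2*k - 3) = (k - 4)*(k - 3)*(k - 1)*(k + 3)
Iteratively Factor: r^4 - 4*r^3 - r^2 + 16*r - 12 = (r - 2)*(r^3 - 2*r^2 - 5*r + 6) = (r - 2)*(r + 2)*(r^2 - 4*r + 3) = (r - 3)*(r - 2)*(r + 2)*(r - 1)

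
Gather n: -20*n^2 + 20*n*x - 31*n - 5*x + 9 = -20*n^2 + n*(20*x - 31) - 5*x + 9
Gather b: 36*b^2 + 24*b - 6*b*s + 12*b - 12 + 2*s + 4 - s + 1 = 36*b^2 + b*(36 - 6*s) + s - 7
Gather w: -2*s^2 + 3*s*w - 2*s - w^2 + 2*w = -2*s^2 - 2*s - w^2 + w*(3*s + 2)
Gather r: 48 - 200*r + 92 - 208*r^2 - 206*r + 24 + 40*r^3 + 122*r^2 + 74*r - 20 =40*r^3 - 86*r^2 - 332*r + 144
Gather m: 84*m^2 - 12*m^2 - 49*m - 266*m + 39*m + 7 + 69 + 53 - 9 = 72*m^2 - 276*m + 120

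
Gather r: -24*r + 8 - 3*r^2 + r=-3*r^2 - 23*r + 8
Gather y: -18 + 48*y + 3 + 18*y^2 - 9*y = 18*y^2 + 39*y - 15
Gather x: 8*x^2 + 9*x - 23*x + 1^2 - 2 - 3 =8*x^2 - 14*x - 4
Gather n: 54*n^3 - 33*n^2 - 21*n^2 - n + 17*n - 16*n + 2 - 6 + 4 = 54*n^3 - 54*n^2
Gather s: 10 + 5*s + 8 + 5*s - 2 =10*s + 16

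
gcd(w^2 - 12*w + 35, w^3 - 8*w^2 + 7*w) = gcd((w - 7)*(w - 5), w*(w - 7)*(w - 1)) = w - 7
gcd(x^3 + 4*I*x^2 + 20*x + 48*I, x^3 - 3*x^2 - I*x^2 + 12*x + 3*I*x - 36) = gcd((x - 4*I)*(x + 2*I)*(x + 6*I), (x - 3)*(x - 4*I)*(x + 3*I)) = x - 4*I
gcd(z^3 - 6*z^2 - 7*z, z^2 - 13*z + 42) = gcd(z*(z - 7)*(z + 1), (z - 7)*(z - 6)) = z - 7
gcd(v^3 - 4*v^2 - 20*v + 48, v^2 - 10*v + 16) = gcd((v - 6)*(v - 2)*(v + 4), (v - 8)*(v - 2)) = v - 2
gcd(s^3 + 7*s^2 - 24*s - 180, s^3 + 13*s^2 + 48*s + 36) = s^2 + 12*s + 36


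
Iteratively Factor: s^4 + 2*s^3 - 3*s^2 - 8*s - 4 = (s + 1)*(s^3 + s^2 - 4*s - 4) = (s - 2)*(s + 1)*(s^2 + 3*s + 2) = (s - 2)*(s + 1)^2*(s + 2)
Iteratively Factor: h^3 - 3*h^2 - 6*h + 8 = (h + 2)*(h^2 - 5*h + 4) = (h - 1)*(h + 2)*(h - 4)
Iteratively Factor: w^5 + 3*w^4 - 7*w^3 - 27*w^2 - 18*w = (w + 1)*(w^4 + 2*w^3 - 9*w^2 - 18*w) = (w + 1)*(w + 2)*(w^3 - 9*w) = w*(w + 1)*(w + 2)*(w^2 - 9) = w*(w - 3)*(w + 1)*(w + 2)*(w + 3)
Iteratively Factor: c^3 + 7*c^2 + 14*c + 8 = (c + 1)*(c^2 + 6*c + 8) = (c + 1)*(c + 4)*(c + 2)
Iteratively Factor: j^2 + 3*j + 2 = (j + 1)*(j + 2)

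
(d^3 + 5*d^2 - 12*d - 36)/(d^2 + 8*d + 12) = d - 3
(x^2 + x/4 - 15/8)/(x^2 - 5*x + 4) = (x^2 + x/4 - 15/8)/(x^2 - 5*x + 4)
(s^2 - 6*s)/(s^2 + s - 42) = s/(s + 7)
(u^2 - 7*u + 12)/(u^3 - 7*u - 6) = (u - 4)/(u^2 + 3*u + 2)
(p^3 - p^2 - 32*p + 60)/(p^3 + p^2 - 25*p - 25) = (p^2 + 4*p - 12)/(p^2 + 6*p + 5)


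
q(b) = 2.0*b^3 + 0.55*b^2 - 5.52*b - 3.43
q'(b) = 6.0*b^2 + 1.1*b - 5.52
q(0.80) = -6.47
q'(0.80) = -0.80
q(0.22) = -4.60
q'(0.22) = -4.99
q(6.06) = 428.41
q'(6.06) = 221.49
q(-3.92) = -93.81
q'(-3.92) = 82.37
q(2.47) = 16.43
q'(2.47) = 33.80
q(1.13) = -6.08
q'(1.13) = 3.38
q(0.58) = -6.06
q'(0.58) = -2.86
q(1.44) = -4.27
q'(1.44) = 8.51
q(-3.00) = -35.92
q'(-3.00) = 45.18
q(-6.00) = -382.51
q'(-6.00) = 203.88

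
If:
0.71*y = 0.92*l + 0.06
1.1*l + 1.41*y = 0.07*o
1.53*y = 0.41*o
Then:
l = -0.04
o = 0.13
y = 0.04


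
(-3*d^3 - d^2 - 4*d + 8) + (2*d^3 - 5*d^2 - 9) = -d^3 - 6*d^2 - 4*d - 1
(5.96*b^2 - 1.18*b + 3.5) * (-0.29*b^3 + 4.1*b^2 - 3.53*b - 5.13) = -1.7284*b^5 + 24.7782*b^4 - 26.8918*b^3 - 12.0594*b^2 - 6.3016*b - 17.955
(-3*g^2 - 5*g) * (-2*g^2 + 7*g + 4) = 6*g^4 - 11*g^3 - 47*g^2 - 20*g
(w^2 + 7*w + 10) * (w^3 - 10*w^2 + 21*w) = w^5 - 3*w^4 - 39*w^3 + 47*w^2 + 210*w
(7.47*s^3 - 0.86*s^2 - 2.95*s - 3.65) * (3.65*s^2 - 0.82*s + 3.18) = 27.2655*s^5 - 9.2644*s^4 + 13.6923*s^3 - 13.6383*s^2 - 6.388*s - 11.607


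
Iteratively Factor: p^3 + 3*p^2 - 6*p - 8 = (p + 4)*(p^2 - p - 2) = (p + 1)*(p + 4)*(p - 2)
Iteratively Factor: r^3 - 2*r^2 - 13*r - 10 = (r + 2)*(r^2 - 4*r - 5) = (r - 5)*(r + 2)*(r + 1)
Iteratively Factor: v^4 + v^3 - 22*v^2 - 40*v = (v)*(v^3 + v^2 - 22*v - 40) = v*(v + 4)*(v^2 - 3*v - 10) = v*(v - 5)*(v + 4)*(v + 2)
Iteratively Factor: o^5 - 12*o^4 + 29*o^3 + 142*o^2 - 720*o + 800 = (o - 5)*(o^4 - 7*o^3 - 6*o^2 + 112*o - 160) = (o - 5)^2*(o^3 - 2*o^2 - 16*o + 32) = (o - 5)^2*(o - 2)*(o^2 - 16) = (o - 5)^2*(o - 4)*(o - 2)*(o + 4)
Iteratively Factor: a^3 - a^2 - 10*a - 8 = (a - 4)*(a^2 + 3*a + 2) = (a - 4)*(a + 1)*(a + 2)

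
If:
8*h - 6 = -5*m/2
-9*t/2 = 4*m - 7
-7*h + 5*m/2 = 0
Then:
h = 2/5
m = 28/25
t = 14/25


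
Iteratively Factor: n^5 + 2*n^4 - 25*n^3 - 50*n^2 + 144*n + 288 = (n - 4)*(n^4 + 6*n^3 - n^2 - 54*n - 72) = (n - 4)*(n + 3)*(n^3 + 3*n^2 - 10*n - 24) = (n - 4)*(n + 2)*(n + 3)*(n^2 + n - 12) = (n - 4)*(n + 2)*(n + 3)*(n + 4)*(n - 3)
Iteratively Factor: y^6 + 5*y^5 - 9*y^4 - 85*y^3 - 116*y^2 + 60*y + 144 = (y + 2)*(y^5 + 3*y^4 - 15*y^3 - 55*y^2 - 6*y + 72) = (y - 1)*(y + 2)*(y^4 + 4*y^3 - 11*y^2 - 66*y - 72) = (y - 1)*(y + 2)^2*(y^3 + 2*y^2 - 15*y - 36) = (y - 4)*(y - 1)*(y + 2)^2*(y^2 + 6*y + 9) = (y - 4)*(y - 1)*(y + 2)^2*(y + 3)*(y + 3)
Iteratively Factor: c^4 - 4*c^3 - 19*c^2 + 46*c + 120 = (c + 3)*(c^3 - 7*c^2 + 2*c + 40) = (c + 2)*(c + 3)*(c^2 - 9*c + 20) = (c - 5)*(c + 2)*(c + 3)*(c - 4)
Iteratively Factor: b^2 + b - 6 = (b + 3)*(b - 2)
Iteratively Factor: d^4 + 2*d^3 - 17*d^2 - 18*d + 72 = (d - 2)*(d^3 + 4*d^2 - 9*d - 36) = (d - 3)*(d - 2)*(d^2 + 7*d + 12) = (d - 3)*(d - 2)*(d + 4)*(d + 3)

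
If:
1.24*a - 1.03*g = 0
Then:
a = 0.830645161290323*g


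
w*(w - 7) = w^2 - 7*w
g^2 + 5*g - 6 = (g - 1)*(g + 6)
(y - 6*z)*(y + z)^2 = y^3 - 4*y^2*z - 11*y*z^2 - 6*z^3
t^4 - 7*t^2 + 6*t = t*(t - 2)*(t - 1)*(t + 3)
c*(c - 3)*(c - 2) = c^3 - 5*c^2 + 6*c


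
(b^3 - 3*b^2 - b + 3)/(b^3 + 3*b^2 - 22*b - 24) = (b^2 - 4*b + 3)/(b^2 + 2*b - 24)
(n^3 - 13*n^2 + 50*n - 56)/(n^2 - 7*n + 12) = (n^2 - 9*n + 14)/(n - 3)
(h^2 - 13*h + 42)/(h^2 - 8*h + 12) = (h - 7)/(h - 2)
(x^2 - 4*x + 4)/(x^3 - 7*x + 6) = (x - 2)/(x^2 + 2*x - 3)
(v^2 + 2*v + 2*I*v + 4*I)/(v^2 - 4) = (v + 2*I)/(v - 2)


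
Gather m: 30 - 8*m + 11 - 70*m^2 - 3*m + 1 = -70*m^2 - 11*m + 42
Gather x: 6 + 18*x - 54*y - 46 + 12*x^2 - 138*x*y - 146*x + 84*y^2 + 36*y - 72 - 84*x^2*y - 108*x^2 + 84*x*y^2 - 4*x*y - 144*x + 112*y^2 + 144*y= x^2*(-84*y - 96) + x*(84*y^2 - 142*y - 272) + 196*y^2 + 126*y - 112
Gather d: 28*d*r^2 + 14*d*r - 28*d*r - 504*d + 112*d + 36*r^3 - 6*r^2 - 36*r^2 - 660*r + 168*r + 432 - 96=d*(28*r^2 - 14*r - 392) + 36*r^3 - 42*r^2 - 492*r + 336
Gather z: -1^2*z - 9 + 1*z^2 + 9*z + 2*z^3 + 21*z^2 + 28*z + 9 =2*z^3 + 22*z^2 + 36*z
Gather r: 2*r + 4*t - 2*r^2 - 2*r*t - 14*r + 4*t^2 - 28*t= -2*r^2 + r*(-2*t - 12) + 4*t^2 - 24*t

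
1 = 1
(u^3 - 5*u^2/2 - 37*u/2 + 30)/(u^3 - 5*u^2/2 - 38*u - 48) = (2*u^2 - 13*u + 15)/(2*u^2 - 13*u - 24)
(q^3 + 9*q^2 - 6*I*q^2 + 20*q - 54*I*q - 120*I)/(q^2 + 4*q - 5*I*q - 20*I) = (q^2 + q*(5 - 6*I) - 30*I)/(q - 5*I)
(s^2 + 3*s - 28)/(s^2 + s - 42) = (s - 4)/(s - 6)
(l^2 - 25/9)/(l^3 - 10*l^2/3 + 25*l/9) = (3*l + 5)/(l*(3*l - 5))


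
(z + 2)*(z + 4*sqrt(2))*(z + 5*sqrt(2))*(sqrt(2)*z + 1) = sqrt(2)*z^4 + 2*sqrt(2)*z^3 + 19*z^3 + 38*z^2 + 49*sqrt(2)*z^2 + 40*z + 98*sqrt(2)*z + 80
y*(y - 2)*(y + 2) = y^3 - 4*y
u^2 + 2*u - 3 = (u - 1)*(u + 3)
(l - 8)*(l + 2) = l^2 - 6*l - 16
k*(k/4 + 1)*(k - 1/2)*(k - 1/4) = k^4/4 + 13*k^3/16 - 23*k^2/32 + k/8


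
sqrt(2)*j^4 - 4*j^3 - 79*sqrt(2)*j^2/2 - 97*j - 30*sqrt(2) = (j - 6*sqrt(2))*(j + sqrt(2))*(j + 5*sqrt(2)/2)*(sqrt(2)*j + 1)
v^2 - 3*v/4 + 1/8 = (v - 1/2)*(v - 1/4)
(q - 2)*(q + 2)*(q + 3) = q^3 + 3*q^2 - 4*q - 12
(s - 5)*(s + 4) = s^2 - s - 20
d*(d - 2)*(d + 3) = d^3 + d^2 - 6*d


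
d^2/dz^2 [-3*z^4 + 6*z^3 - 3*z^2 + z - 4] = -36*z^2 + 36*z - 6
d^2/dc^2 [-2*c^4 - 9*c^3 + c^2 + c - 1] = -24*c^2 - 54*c + 2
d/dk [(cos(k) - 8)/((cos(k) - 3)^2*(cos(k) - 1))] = (-25*cos(k) + cos(2*k) + 38)*sin(k)/((cos(k) - 3)^3*(cos(k) - 1)^2)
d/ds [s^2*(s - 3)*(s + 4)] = s*(4*s^2 + 3*s - 24)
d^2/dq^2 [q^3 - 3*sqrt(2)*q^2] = 6*q - 6*sqrt(2)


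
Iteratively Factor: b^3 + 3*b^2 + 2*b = (b + 1)*(b^2 + 2*b) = b*(b + 1)*(b + 2)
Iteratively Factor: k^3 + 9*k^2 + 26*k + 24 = (k + 4)*(k^2 + 5*k + 6) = (k + 3)*(k + 4)*(k + 2)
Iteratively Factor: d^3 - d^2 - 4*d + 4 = (d + 2)*(d^2 - 3*d + 2) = (d - 1)*(d + 2)*(d - 2)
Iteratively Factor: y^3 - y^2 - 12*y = (y - 4)*(y^2 + 3*y) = (y - 4)*(y + 3)*(y)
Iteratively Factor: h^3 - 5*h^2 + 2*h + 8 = (h + 1)*(h^2 - 6*h + 8) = (h - 2)*(h + 1)*(h - 4)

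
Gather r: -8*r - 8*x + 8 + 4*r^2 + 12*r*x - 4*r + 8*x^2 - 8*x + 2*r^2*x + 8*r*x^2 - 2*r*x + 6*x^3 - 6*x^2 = r^2*(2*x + 4) + r*(8*x^2 + 10*x - 12) + 6*x^3 + 2*x^2 - 16*x + 8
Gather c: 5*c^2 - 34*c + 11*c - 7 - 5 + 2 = 5*c^2 - 23*c - 10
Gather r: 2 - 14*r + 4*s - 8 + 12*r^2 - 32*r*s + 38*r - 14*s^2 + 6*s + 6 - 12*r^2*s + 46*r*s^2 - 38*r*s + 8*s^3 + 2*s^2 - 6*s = r^2*(12 - 12*s) + r*(46*s^2 - 70*s + 24) + 8*s^3 - 12*s^2 + 4*s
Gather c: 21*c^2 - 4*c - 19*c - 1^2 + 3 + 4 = 21*c^2 - 23*c + 6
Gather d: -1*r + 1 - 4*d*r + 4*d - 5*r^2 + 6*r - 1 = d*(4 - 4*r) - 5*r^2 + 5*r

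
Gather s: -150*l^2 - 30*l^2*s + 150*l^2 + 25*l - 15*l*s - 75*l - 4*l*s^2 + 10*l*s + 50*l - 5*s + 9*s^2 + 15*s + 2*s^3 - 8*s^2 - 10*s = 2*s^3 + s^2*(1 - 4*l) + s*(-30*l^2 - 5*l)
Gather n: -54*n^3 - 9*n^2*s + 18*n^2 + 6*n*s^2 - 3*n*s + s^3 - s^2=-54*n^3 + n^2*(18 - 9*s) + n*(6*s^2 - 3*s) + s^3 - s^2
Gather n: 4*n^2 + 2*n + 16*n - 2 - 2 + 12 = 4*n^2 + 18*n + 8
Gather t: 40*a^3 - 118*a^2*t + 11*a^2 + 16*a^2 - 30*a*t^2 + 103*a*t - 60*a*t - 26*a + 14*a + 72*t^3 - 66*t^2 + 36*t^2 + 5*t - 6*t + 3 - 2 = 40*a^3 + 27*a^2 - 12*a + 72*t^3 + t^2*(-30*a - 30) + t*(-118*a^2 + 43*a - 1) + 1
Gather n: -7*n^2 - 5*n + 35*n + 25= -7*n^2 + 30*n + 25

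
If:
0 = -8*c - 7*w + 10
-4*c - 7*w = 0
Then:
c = 5/2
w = -10/7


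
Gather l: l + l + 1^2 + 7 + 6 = 2*l + 14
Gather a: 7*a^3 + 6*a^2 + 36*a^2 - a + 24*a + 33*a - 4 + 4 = 7*a^3 + 42*a^2 + 56*a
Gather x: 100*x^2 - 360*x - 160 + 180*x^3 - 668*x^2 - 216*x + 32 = 180*x^3 - 568*x^2 - 576*x - 128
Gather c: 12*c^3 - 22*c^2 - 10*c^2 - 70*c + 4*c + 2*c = 12*c^3 - 32*c^2 - 64*c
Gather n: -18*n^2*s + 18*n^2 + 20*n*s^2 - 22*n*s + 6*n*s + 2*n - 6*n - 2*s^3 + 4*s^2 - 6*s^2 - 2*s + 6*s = n^2*(18 - 18*s) + n*(20*s^2 - 16*s - 4) - 2*s^3 - 2*s^2 + 4*s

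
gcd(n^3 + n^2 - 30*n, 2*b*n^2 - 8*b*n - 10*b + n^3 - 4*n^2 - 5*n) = n - 5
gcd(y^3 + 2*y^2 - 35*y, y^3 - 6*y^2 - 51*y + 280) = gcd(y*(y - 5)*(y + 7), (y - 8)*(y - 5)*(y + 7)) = y^2 + 2*y - 35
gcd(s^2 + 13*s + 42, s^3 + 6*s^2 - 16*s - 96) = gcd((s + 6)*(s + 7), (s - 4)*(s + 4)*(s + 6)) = s + 6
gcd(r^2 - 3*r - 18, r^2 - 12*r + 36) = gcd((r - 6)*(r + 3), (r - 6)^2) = r - 6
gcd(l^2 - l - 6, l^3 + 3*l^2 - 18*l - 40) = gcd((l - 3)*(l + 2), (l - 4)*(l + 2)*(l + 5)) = l + 2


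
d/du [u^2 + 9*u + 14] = 2*u + 9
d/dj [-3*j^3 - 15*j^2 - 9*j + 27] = -9*j^2 - 30*j - 9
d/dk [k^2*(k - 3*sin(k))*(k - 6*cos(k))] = k*(k*(k - 3*sin(k))*(6*sin(k) + 1) - k*(k - 6*cos(k))*(3*cos(k) - 1) + 2*(k - 3*sin(k))*(k - 6*cos(k)))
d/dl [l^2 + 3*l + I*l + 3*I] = 2*l + 3 + I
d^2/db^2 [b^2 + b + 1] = 2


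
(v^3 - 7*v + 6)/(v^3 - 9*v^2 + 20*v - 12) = (v + 3)/(v - 6)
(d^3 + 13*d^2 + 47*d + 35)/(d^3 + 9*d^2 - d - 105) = (d + 1)/(d - 3)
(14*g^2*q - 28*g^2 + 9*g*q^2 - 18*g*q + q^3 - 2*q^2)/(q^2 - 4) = (14*g^2 + 9*g*q + q^2)/(q + 2)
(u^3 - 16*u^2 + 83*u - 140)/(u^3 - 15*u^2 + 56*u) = (u^2 - 9*u + 20)/(u*(u - 8))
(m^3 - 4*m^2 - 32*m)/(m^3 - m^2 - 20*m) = (m - 8)/(m - 5)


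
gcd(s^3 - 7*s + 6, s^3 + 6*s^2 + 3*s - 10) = s - 1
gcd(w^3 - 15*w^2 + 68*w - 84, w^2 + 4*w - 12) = w - 2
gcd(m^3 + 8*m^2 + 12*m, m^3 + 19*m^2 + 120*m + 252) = m + 6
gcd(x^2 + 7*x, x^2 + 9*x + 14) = x + 7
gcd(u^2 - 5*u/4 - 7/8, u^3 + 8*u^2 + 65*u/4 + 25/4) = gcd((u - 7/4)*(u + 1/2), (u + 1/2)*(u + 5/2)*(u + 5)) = u + 1/2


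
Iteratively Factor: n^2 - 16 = (n + 4)*(n - 4)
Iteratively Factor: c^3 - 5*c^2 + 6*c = (c - 3)*(c^2 - 2*c) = c*(c - 3)*(c - 2)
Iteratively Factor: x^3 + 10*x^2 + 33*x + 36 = (x + 4)*(x^2 + 6*x + 9) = (x + 3)*(x + 4)*(x + 3)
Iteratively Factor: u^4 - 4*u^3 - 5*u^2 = (u + 1)*(u^3 - 5*u^2) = u*(u + 1)*(u^2 - 5*u) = u*(u - 5)*(u + 1)*(u)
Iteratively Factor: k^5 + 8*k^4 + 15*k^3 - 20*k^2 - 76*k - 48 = (k + 3)*(k^4 + 5*k^3 - 20*k - 16) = (k - 2)*(k + 3)*(k^3 + 7*k^2 + 14*k + 8) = (k - 2)*(k + 2)*(k + 3)*(k^2 + 5*k + 4) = (k - 2)*(k + 2)*(k + 3)*(k + 4)*(k + 1)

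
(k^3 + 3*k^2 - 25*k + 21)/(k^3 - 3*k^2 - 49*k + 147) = (k - 1)/(k - 7)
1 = 1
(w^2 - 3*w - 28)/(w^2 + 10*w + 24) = (w - 7)/(w + 6)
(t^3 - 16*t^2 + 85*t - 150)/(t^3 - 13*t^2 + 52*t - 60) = (t - 5)/(t - 2)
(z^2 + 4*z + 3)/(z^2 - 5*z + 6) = (z^2 + 4*z + 3)/(z^2 - 5*z + 6)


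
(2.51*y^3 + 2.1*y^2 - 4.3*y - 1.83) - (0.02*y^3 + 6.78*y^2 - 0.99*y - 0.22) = 2.49*y^3 - 4.68*y^2 - 3.31*y - 1.61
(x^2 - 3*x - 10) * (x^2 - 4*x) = x^4 - 7*x^3 + 2*x^2 + 40*x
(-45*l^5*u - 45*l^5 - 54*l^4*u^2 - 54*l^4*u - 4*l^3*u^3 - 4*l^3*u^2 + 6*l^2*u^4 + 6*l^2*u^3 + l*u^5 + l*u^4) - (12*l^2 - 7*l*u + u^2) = -45*l^5*u - 45*l^5 - 54*l^4*u^2 - 54*l^4*u - 4*l^3*u^3 - 4*l^3*u^2 + 6*l^2*u^4 + 6*l^2*u^3 - 12*l^2 + l*u^5 + l*u^4 + 7*l*u - u^2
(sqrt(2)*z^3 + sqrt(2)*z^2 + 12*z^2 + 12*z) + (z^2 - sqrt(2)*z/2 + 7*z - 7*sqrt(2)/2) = sqrt(2)*z^3 + sqrt(2)*z^2 + 13*z^2 - sqrt(2)*z/2 + 19*z - 7*sqrt(2)/2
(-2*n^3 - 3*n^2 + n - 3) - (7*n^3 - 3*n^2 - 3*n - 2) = -9*n^3 + 4*n - 1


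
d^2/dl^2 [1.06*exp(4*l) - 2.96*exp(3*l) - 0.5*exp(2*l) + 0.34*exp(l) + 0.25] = (16.96*exp(3*l) - 26.64*exp(2*l) - 2.0*exp(l) + 0.34)*exp(l)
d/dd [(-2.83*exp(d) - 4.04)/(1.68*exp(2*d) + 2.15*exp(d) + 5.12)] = (4.7544*exp(2*d) + 13.5744*exp(d) - 5.8036)*exp(d)/(2.8224*exp(4*d) + 7.224*exp(3*d) + 21.8257*exp(2*d) + 22.016*exp(d) + 26.2144)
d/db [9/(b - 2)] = -9/(b - 2)^2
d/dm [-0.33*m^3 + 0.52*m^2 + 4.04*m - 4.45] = -0.99*m^2 + 1.04*m + 4.04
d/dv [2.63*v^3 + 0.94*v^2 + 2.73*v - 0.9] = 7.89*v^2 + 1.88*v + 2.73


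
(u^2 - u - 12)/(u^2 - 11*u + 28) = (u + 3)/(u - 7)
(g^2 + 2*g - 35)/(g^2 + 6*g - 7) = (g - 5)/(g - 1)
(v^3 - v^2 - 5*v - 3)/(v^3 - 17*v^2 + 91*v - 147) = (v^2 + 2*v + 1)/(v^2 - 14*v + 49)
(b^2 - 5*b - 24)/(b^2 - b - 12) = (b - 8)/(b - 4)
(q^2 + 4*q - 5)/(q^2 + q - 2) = (q + 5)/(q + 2)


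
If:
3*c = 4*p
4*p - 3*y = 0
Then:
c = y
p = 3*y/4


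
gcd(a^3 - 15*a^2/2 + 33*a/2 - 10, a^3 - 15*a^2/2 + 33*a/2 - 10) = a^3 - 15*a^2/2 + 33*a/2 - 10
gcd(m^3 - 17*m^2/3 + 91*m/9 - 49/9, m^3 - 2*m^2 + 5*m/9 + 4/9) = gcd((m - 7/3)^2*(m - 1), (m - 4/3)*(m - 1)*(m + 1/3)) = m - 1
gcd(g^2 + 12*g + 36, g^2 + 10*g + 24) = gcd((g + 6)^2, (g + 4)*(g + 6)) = g + 6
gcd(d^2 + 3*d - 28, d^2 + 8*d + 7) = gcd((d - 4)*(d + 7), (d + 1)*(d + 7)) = d + 7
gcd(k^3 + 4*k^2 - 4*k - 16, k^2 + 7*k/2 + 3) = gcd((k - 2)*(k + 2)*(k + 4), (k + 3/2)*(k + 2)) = k + 2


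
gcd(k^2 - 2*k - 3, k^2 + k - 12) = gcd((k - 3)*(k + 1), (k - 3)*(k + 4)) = k - 3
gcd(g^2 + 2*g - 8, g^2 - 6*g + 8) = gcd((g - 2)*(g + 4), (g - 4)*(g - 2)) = g - 2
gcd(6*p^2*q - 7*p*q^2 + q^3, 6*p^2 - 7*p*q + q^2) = 6*p^2 - 7*p*q + q^2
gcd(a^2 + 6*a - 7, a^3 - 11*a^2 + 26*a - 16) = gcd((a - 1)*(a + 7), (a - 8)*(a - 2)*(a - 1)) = a - 1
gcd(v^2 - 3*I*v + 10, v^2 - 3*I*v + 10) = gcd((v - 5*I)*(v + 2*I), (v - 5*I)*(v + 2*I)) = v^2 - 3*I*v + 10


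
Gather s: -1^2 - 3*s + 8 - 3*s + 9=16 - 6*s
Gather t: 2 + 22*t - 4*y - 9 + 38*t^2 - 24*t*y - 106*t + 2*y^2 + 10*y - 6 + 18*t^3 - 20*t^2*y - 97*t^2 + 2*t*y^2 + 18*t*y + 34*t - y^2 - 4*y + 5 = 18*t^3 + t^2*(-20*y - 59) + t*(2*y^2 - 6*y - 50) + y^2 + 2*y - 8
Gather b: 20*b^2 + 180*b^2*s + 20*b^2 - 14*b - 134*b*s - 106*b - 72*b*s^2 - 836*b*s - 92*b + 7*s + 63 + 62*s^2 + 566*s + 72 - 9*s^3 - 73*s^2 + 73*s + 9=b^2*(180*s + 40) + b*(-72*s^2 - 970*s - 212) - 9*s^3 - 11*s^2 + 646*s + 144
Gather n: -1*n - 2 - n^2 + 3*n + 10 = -n^2 + 2*n + 8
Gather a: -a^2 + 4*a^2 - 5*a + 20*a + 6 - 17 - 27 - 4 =3*a^2 + 15*a - 42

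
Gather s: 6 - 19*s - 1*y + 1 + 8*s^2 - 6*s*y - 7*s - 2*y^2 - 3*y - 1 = 8*s^2 + s*(-6*y - 26) - 2*y^2 - 4*y + 6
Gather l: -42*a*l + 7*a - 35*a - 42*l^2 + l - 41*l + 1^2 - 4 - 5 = -28*a - 42*l^2 + l*(-42*a - 40) - 8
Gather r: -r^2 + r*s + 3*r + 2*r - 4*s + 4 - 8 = -r^2 + r*(s + 5) - 4*s - 4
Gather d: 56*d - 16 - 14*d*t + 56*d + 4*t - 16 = d*(112 - 14*t) + 4*t - 32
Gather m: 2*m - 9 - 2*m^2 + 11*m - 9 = -2*m^2 + 13*m - 18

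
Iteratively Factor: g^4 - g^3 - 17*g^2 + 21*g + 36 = (g + 1)*(g^3 - 2*g^2 - 15*g + 36) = (g - 3)*(g + 1)*(g^2 + g - 12) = (g - 3)^2*(g + 1)*(g + 4)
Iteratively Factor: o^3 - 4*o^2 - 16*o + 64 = (o - 4)*(o^2 - 16) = (o - 4)*(o + 4)*(o - 4)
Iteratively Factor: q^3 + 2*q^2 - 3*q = (q + 3)*(q^2 - q) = (q - 1)*(q + 3)*(q)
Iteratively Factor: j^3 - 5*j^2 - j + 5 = (j - 5)*(j^2 - 1) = (j - 5)*(j + 1)*(j - 1)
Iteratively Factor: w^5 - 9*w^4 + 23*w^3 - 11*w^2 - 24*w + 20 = (w + 1)*(w^4 - 10*w^3 + 33*w^2 - 44*w + 20) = (w - 1)*(w + 1)*(w^3 - 9*w^2 + 24*w - 20) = (w - 2)*(w - 1)*(w + 1)*(w^2 - 7*w + 10) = (w - 2)^2*(w - 1)*(w + 1)*(w - 5)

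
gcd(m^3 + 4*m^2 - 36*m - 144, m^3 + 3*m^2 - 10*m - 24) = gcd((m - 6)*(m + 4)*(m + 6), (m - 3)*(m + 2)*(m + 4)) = m + 4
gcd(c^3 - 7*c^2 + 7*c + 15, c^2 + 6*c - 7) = 1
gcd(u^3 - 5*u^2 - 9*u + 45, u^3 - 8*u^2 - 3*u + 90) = u^2 - 2*u - 15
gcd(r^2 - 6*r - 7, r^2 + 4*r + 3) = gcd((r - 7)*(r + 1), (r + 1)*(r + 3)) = r + 1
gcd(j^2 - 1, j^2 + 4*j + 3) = j + 1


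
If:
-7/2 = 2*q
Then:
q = -7/4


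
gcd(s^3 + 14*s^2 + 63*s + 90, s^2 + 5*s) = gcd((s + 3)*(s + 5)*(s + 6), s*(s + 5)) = s + 5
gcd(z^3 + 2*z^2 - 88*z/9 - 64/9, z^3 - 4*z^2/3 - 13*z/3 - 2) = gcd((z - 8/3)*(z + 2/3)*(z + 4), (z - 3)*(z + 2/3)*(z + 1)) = z + 2/3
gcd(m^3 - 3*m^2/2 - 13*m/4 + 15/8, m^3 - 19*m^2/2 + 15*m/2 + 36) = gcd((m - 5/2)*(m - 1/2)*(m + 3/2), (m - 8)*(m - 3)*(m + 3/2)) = m + 3/2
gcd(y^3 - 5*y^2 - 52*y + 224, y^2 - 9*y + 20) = y - 4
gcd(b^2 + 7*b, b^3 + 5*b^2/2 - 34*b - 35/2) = b + 7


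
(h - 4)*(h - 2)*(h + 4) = h^3 - 2*h^2 - 16*h + 32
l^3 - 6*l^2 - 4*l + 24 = (l - 6)*(l - 2)*(l + 2)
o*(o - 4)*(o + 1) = o^3 - 3*o^2 - 4*o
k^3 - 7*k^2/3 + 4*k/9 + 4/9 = (k - 2)*(k - 2/3)*(k + 1/3)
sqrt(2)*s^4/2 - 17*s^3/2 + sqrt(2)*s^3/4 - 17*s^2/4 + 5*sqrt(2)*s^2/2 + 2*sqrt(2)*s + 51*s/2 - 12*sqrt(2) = (s - 3/2)*(s - 8*sqrt(2))*(s - sqrt(2)/2)*(sqrt(2)*s/2 + sqrt(2))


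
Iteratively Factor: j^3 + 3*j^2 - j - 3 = (j + 1)*(j^2 + 2*j - 3) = (j - 1)*(j + 1)*(j + 3)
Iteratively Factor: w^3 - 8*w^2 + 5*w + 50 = (w - 5)*(w^2 - 3*w - 10) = (w - 5)*(w + 2)*(w - 5)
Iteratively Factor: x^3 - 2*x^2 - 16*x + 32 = (x - 4)*(x^2 + 2*x - 8) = (x - 4)*(x - 2)*(x + 4)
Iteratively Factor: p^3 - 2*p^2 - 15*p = (p + 3)*(p^2 - 5*p) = (p - 5)*(p + 3)*(p)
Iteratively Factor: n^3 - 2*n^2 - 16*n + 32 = (n - 4)*(n^2 + 2*n - 8) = (n - 4)*(n + 4)*(n - 2)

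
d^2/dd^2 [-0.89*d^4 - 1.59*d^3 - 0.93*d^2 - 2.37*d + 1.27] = -10.68*d^2 - 9.54*d - 1.86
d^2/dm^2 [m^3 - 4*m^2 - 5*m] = 6*m - 8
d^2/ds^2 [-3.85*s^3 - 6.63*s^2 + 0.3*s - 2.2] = -23.1*s - 13.26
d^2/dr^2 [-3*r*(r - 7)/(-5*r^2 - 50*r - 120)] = 6*(-17*r^3 - 72*r^2 + 504*r + 2256)/(5*(r^6 + 30*r^5 + 372*r^4 + 2440*r^3 + 8928*r^2 + 17280*r + 13824))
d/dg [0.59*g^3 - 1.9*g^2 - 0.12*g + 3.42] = 1.77*g^2 - 3.8*g - 0.12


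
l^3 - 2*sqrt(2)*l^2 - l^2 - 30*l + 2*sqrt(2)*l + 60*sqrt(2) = (l - 6)*(l + 5)*(l - 2*sqrt(2))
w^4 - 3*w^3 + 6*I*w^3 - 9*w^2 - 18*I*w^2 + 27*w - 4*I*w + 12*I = (w - 3)*(w + I)^2*(w + 4*I)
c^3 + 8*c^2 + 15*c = c*(c + 3)*(c + 5)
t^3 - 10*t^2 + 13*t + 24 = (t - 8)*(t - 3)*(t + 1)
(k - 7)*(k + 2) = k^2 - 5*k - 14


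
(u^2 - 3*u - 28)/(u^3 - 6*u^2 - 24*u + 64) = (u - 7)/(u^2 - 10*u + 16)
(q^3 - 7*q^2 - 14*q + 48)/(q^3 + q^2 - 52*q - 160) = (q^2 + q - 6)/(q^2 + 9*q + 20)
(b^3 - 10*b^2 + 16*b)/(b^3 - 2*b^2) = (b - 8)/b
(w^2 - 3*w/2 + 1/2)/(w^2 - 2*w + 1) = (w - 1/2)/(w - 1)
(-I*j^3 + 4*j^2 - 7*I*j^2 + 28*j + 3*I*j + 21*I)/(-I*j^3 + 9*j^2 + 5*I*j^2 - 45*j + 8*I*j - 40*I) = (j^2 + j*(7 + 3*I) + 21*I)/(j^2 + j*(-5 + 8*I) - 40*I)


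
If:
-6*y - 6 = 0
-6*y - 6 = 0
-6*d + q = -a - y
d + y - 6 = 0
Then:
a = 43 - q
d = 7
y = -1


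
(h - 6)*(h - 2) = h^2 - 8*h + 12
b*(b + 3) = b^2 + 3*b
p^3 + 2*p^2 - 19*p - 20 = (p - 4)*(p + 1)*(p + 5)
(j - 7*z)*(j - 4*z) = j^2 - 11*j*z + 28*z^2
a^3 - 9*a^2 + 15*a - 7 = (a - 7)*(a - 1)^2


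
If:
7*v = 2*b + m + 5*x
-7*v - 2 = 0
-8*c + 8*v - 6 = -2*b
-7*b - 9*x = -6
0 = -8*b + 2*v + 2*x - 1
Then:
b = -15/602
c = -2509/2408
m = -3239/602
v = -2/7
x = 59/86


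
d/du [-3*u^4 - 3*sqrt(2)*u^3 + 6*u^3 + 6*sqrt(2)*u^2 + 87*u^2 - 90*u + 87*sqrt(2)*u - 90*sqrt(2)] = -12*u^3 - 9*sqrt(2)*u^2 + 18*u^2 + 12*sqrt(2)*u + 174*u - 90 + 87*sqrt(2)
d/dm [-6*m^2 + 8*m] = 8 - 12*m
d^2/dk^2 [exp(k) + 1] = exp(k)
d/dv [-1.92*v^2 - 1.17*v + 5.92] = -3.84*v - 1.17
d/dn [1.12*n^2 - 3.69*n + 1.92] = 2.24*n - 3.69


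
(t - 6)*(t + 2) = t^2 - 4*t - 12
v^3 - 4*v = v*(v - 2)*(v + 2)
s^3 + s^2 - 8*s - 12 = (s - 3)*(s + 2)^2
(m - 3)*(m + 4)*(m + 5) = m^3 + 6*m^2 - 7*m - 60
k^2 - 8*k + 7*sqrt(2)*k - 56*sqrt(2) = (k - 8)*(k + 7*sqrt(2))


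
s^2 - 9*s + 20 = (s - 5)*(s - 4)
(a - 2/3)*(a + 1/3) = a^2 - a/3 - 2/9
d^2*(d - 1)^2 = d^4 - 2*d^3 + d^2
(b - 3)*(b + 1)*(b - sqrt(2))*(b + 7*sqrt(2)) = b^4 - 2*b^3 + 6*sqrt(2)*b^3 - 17*b^2 - 12*sqrt(2)*b^2 - 18*sqrt(2)*b + 28*b + 42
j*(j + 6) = j^2 + 6*j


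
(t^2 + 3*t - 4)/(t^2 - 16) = (t - 1)/(t - 4)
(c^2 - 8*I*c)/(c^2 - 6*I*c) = (c - 8*I)/(c - 6*I)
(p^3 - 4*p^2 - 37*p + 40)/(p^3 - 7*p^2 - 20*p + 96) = (p^2 + 4*p - 5)/(p^2 + p - 12)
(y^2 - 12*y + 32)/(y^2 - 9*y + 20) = (y - 8)/(y - 5)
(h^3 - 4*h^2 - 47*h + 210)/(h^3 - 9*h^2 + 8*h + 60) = (h + 7)/(h + 2)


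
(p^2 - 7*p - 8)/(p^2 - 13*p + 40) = (p + 1)/(p - 5)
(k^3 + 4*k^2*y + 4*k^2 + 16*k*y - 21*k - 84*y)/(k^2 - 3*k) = k + 4*y + 7 + 28*y/k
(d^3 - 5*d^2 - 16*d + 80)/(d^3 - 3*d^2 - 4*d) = (d^2 - d - 20)/(d*(d + 1))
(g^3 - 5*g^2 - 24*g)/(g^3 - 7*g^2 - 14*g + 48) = g/(g - 2)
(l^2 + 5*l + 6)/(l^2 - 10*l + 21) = (l^2 + 5*l + 6)/(l^2 - 10*l + 21)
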